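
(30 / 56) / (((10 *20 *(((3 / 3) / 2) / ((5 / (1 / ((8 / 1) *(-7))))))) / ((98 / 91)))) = -21 / 13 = -1.62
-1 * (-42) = 42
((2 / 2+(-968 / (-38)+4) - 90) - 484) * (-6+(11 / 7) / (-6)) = 2716001 / 798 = 3403.51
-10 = -10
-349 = -349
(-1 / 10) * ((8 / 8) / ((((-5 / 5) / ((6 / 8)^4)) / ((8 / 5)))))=81 / 1600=0.05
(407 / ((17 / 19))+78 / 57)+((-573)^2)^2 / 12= 11606459960757 / 1292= 8983328143.00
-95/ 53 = -1.79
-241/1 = -241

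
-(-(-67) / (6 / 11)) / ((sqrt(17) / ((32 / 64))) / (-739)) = 544643*sqrt(17) / 204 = 11007.94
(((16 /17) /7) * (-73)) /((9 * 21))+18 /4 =200083 /44982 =4.45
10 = 10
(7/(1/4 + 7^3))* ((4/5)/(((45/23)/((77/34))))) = 99176/5251725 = 0.02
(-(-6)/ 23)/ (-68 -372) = -3/ 5060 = -0.00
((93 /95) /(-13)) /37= -93 /45695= -0.00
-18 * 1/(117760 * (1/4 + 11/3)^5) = -4374/26374675805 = -0.00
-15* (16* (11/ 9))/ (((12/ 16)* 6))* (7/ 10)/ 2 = -22.81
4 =4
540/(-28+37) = 60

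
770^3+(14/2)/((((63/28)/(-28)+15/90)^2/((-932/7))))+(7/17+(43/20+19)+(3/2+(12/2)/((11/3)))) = 1435558064574731/3145340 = 456407912.84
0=0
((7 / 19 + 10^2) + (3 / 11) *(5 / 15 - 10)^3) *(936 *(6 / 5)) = -163970.48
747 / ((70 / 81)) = 60507 / 70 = 864.39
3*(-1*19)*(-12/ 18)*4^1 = 152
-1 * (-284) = 284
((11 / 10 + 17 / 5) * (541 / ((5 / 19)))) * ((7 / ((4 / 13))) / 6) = 2806167 / 80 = 35077.09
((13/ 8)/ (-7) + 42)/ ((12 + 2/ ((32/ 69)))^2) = 74848/ 476847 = 0.16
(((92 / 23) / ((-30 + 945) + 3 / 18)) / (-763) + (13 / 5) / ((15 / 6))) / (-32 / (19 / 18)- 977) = -0.00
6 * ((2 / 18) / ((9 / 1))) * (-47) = -94 / 27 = -3.48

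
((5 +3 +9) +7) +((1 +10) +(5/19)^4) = 4561860/130321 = 35.00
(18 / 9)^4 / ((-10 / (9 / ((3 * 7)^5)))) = -0.00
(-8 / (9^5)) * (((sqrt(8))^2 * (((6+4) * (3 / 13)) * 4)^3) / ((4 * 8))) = -128000 / 4804839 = -0.03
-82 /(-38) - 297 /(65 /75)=-84112 /247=-340.53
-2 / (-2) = 1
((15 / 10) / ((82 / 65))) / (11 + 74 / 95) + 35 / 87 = 2678245 / 5321964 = 0.50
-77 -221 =-298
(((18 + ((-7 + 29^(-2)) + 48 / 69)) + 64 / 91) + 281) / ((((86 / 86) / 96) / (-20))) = -991577735040 / 1760213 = -563328.26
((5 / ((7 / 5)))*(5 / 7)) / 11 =125 / 539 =0.23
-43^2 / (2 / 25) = -46225 / 2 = -23112.50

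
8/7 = 1.14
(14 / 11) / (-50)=-7 / 275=-0.03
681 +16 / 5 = 3421 / 5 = 684.20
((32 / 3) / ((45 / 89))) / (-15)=-2848 / 2025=-1.41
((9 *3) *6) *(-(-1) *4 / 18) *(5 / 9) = 20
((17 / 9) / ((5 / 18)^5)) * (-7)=-24984288 / 3125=-7994.97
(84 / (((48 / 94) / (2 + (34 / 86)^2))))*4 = 1418.85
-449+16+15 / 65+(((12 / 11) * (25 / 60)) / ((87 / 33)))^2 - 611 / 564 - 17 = -59146153 / 131196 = -450.82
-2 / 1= -2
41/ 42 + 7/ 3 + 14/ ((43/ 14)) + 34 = 75613/ 1806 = 41.87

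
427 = 427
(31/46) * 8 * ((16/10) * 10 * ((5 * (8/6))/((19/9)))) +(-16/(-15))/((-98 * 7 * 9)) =5512143704/20235285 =272.40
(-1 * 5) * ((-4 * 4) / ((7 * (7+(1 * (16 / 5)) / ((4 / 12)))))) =400 / 581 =0.69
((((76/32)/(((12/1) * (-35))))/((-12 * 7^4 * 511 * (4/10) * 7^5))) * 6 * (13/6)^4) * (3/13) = 41743/23945078848223232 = 0.00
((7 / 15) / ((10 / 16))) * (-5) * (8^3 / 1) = -28672 / 15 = -1911.47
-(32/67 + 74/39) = -6206/2613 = -2.38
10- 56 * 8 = -438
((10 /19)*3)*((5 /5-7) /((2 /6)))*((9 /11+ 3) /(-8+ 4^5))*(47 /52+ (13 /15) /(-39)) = -129969 /1380236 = -0.09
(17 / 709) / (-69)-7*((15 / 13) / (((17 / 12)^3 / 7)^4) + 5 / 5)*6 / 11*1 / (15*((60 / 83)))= -1038058772108754098334187 / 67930868880915845283050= -15.28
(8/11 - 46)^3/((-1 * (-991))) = -93.63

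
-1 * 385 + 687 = 302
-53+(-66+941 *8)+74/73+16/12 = 1623085/219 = 7411.35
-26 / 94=-0.28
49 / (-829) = -49 / 829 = -0.06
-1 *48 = -48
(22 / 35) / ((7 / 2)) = 44 / 245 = 0.18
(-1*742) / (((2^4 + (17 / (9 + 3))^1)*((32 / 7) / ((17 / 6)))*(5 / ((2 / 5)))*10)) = -44149 / 209000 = -0.21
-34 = -34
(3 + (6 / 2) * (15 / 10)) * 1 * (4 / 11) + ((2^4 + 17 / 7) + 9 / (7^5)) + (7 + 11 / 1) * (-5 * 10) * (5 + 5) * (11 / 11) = -1659981672 / 184877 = -8978.84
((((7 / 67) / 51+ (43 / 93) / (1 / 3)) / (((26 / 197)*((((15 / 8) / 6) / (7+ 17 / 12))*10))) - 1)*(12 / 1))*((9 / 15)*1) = 11298099724 / 57377125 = 196.91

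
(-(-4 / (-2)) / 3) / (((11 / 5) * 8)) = -5 / 132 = -0.04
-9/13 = -0.69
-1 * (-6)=6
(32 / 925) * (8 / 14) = 128 / 6475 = 0.02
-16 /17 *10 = -160 /17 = -9.41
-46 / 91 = -0.51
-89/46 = -1.93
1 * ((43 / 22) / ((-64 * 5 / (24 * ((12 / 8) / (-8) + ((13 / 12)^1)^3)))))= -80539 / 506880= -0.16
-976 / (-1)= 976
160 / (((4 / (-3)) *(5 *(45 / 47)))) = -376 / 15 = -25.07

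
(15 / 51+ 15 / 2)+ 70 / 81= 23845 / 2754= 8.66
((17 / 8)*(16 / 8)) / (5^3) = 17 / 500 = 0.03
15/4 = 3.75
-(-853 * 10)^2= -72760900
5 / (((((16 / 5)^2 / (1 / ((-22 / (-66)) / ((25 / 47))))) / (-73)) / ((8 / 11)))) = -41.37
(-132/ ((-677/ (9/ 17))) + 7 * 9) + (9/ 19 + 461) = 114709757/ 218671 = 524.58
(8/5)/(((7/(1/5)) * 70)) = 4/6125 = 0.00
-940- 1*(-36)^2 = -2236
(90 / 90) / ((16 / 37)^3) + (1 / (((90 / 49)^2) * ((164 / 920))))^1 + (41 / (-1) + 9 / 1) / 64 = 920182729 / 68014080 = 13.53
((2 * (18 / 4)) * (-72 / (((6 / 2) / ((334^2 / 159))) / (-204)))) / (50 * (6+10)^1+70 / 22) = 6007959936 / 156085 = 38491.59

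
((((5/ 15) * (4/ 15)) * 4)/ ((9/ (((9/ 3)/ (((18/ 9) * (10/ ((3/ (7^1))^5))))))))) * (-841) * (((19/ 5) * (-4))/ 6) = 383496/ 2100875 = 0.18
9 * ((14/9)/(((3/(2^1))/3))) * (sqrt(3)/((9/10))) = 53.89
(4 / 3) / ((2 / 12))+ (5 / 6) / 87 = 8.01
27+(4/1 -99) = -68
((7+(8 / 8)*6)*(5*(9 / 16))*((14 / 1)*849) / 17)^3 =42022780911993711375 / 2515456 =16705830239922.19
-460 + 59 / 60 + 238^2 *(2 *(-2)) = -13622101 / 60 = -227035.02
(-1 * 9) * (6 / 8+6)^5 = -129140163 / 1024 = -126113.44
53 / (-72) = -53 / 72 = -0.74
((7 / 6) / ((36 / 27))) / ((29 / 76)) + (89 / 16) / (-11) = 9123 / 5104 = 1.79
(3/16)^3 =27/4096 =0.01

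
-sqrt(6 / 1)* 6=-6* sqrt(6)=-14.70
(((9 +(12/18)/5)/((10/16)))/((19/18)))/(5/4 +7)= 8768/5225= 1.68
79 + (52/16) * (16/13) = 83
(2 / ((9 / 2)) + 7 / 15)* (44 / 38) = 902 / 855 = 1.05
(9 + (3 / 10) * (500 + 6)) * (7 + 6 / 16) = 11859 / 10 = 1185.90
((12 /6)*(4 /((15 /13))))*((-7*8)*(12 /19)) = -23296 /95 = -245.22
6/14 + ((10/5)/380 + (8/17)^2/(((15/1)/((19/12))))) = 1581641/3459330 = 0.46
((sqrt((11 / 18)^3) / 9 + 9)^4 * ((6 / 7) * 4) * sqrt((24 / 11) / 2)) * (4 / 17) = 3367327304 * sqrt(6) / 63241479 + 1464420293212537 * sqrt(33) / 1521400260303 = 5659.84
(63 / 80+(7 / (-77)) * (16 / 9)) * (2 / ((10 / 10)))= 4957 / 3960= 1.25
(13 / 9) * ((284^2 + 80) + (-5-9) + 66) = 1050244 / 9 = 116693.78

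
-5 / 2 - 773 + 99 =-1353 / 2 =-676.50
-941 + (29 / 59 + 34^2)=12714 / 59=215.49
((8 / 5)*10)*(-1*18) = -288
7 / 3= 2.33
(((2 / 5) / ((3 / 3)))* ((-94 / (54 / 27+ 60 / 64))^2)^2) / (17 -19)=-1048576 / 5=-209715.20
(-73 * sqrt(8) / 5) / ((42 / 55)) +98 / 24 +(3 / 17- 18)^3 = -333576787 / 58956- 803 * sqrt(2) / 21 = -5712.14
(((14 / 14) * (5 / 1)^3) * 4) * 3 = 1500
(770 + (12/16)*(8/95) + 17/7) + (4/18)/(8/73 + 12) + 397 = 3093786881/2645370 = 1169.51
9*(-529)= -4761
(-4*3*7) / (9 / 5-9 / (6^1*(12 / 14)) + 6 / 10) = -1680 / 13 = -129.23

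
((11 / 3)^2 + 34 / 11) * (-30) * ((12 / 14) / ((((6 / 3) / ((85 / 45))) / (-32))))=8905280 / 693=12850.33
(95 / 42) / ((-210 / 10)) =-95 / 882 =-0.11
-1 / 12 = -0.08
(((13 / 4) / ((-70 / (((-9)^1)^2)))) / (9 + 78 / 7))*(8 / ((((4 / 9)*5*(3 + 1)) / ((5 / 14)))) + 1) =-12987 / 52640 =-0.25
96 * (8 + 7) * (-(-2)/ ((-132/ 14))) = -3360/ 11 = -305.45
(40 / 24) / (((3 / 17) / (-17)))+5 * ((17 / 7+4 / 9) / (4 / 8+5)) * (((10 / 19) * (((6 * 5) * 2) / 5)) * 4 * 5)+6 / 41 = 91507567 / 539847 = 169.51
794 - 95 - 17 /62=698.73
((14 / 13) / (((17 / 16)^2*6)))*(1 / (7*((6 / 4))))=512 / 33813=0.02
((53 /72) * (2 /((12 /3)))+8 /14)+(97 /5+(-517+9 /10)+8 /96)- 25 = -2624213 /5040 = -520.68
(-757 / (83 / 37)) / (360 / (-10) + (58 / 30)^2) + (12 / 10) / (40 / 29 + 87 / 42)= 10.81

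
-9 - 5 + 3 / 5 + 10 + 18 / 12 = -19 / 10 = -1.90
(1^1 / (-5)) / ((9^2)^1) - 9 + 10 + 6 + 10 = 6884 / 405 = 17.00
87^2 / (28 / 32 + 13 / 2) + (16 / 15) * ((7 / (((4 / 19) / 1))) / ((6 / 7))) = 2834698 / 2655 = 1067.68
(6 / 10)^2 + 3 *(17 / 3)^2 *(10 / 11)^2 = 725767 / 9075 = 79.97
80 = 80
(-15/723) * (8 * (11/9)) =-0.20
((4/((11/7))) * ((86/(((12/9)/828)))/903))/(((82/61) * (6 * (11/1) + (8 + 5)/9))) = 454572/273757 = 1.66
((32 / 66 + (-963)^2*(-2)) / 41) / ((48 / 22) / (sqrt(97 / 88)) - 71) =979301408*sqrt(2134) / 2423736689 + 421528049806 / 661019097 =656.36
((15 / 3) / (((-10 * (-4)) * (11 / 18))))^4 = 6561 / 3748096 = 0.00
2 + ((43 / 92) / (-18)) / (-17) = 56347 / 28152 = 2.00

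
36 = 36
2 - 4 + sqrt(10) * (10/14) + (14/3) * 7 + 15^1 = 5 * sqrt(10)/7 + 137/3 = 47.93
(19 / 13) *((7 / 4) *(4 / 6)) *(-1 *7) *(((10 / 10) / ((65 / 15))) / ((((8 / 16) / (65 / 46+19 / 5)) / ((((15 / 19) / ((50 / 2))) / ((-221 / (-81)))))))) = -14276493 / 42951350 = -0.33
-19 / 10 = -1.90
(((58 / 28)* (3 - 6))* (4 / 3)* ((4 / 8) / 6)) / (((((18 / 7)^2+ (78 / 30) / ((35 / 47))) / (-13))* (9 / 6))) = 65975 / 111393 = 0.59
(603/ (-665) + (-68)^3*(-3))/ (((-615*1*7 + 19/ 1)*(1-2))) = 627291237/ 2850190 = 220.09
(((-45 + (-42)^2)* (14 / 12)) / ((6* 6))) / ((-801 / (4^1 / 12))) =-1337 / 57672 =-0.02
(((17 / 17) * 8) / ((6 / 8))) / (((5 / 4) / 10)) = 256 / 3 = 85.33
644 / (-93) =-644 / 93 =-6.92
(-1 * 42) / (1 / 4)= -168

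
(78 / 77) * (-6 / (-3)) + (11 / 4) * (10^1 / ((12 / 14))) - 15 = 17657 / 924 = 19.11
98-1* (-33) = 131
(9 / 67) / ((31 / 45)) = 405 / 2077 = 0.19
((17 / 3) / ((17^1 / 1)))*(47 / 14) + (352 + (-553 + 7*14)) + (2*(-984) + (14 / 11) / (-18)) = -2868953 / 1386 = -2069.95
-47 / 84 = -0.56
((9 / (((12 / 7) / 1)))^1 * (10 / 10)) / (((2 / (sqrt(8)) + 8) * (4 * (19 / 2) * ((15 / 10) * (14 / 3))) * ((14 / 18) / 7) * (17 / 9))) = 486 / 41021 - 243 * sqrt(2) / 328168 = 0.01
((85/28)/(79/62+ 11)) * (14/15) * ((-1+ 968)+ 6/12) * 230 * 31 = 1211796975/761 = 1592374.47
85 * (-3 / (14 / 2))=-255 / 7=-36.43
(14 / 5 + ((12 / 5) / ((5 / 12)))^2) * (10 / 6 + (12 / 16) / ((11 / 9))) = 3384143 / 41250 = 82.04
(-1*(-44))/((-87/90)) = -1320/29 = -45.52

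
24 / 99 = 8 / 33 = 0.24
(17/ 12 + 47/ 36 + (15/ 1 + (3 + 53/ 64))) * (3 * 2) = 12413/ 96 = 129.30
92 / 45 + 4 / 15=104 / 45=2.31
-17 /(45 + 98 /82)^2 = -28577 /3587236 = -0.01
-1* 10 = -10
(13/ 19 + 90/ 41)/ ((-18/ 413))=-926359/ 14022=-66.06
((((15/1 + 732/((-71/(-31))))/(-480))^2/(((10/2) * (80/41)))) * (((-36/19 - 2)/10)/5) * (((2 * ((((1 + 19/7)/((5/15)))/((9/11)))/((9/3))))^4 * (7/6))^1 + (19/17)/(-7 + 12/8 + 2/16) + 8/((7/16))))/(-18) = 466333843630013381894029/272267354353409856000000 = 1.71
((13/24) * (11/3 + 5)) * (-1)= -169/36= -4.69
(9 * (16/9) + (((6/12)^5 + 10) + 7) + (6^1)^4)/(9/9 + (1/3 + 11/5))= 637935/1696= 376.14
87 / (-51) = -29 / 17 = -1.71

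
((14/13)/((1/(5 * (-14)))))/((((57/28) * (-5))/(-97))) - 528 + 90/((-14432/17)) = -6665149009/5347056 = -1246.51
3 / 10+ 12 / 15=11 / 10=1.10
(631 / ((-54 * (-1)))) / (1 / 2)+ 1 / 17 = 10754 / 459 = 23.43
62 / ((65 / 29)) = 1798 / 65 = 27.66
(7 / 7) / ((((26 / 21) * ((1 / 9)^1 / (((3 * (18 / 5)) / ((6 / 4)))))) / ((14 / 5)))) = 47628 / 325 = 146.55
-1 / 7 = -0.14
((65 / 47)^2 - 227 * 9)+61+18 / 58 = -126826496 / 64061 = -1979.78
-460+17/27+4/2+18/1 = -11863/27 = -439.37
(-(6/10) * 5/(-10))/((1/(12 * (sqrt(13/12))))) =3 * sqrt(39)/5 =3.75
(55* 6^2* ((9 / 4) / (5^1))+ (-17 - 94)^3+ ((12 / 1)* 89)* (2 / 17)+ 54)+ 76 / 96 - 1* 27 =-557567317 / 408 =-1366586.56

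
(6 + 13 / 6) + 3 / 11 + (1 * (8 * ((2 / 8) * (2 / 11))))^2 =6223 / 726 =8.57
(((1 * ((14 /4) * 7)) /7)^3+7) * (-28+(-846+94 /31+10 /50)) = -53852631 /1240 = -43429.54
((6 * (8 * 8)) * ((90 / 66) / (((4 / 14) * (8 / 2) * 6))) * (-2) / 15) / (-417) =112 / 4587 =0.02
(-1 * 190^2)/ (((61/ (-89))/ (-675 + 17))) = -2114088200/ 61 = -34657183.61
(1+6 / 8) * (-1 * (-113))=791 / 4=197.75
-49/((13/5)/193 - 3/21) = 330995/874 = 378.71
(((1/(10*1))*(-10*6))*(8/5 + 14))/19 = -468/95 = -4.93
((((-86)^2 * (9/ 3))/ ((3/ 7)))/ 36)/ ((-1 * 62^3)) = -12943/ 2144952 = -0.01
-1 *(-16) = 16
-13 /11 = -1.18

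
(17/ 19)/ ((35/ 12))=204/ 665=0.31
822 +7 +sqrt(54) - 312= 3 * sqrt(6) +517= 524.35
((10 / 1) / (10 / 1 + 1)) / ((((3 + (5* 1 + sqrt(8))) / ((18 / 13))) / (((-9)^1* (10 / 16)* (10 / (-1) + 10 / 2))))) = 10125 / 2002 - 10125* sqrt(2) / 8008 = 3.27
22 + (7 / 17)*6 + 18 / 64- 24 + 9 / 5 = 6941 / 2720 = 2.55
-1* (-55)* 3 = 165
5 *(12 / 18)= 10 / 3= 3.33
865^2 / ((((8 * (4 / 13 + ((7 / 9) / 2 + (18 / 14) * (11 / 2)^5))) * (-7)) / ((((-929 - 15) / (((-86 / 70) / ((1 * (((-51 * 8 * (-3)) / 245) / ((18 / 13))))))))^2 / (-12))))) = 20321012387056742400 / 15366378890359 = 1322433.38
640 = 640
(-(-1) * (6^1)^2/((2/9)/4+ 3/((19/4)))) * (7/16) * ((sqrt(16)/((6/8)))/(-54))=-532/235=-2.26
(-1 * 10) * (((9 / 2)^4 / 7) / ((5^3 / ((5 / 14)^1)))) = -6561 / 3920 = -1.67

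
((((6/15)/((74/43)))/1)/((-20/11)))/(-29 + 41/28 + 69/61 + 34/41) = 752801/150605725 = 0.00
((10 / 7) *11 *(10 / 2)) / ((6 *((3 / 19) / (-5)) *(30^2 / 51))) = -17765 / 756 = -23.50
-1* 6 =-6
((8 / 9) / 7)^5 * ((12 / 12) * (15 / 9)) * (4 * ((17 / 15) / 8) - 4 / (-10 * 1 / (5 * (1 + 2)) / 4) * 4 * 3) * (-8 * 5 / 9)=-5673451520 / 80387359983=-0.07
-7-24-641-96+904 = 136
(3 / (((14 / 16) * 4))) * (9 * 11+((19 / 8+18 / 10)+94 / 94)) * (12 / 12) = 12501 / 140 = 89.29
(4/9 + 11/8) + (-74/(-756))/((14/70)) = 2.31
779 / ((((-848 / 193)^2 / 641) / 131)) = 2436584071841 / 719104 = 3388361.17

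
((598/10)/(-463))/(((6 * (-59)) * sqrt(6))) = 299 * sqrt(6)/4917060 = 0.00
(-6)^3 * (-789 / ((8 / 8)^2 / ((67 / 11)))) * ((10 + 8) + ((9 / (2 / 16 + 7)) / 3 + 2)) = 4430342304 / 209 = 21197810.07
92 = 92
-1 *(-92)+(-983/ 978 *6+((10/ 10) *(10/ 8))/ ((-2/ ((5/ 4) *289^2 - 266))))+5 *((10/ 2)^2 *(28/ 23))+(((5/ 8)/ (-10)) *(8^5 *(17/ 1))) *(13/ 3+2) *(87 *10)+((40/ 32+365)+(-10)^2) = -23021923999277/ 119968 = -191900540.14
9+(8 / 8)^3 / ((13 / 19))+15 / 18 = 881 / 78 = 11.29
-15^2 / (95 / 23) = -1035 / 19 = -54.47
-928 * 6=-5568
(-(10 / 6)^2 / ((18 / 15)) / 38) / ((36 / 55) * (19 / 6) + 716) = -6875 / 81041688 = -0.00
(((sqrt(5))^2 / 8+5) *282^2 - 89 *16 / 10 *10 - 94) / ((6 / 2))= 297203 / 2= 148601.50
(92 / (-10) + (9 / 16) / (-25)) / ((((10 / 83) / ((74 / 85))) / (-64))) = 2665628 / 625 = 4265.00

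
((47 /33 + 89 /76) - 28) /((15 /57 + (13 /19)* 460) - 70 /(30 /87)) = -63715 /280896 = -0.23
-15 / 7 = -2.14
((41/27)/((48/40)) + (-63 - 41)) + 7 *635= 703447/162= 4342.27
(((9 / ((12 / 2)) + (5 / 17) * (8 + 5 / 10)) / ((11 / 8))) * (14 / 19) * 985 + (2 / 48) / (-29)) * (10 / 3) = 1535653355 / 218196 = 7037.95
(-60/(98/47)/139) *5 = -7050/6811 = -1.04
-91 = -91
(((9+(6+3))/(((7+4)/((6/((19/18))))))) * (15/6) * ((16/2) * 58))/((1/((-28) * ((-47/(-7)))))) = -423947520/209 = -2028457.03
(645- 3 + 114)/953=756/953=0.79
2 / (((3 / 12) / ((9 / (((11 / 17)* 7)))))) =1224 / 77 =15.90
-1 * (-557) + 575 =1132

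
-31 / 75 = -0.41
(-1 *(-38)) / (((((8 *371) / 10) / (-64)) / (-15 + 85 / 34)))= 38000 / 371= 102.43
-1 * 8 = -8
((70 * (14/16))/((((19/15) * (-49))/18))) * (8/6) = -450/19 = -23.68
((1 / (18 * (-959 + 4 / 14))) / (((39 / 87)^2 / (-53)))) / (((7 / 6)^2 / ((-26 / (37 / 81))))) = -4813884 / 7531979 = -0.64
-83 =-83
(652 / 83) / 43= 652 / 3569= 0.18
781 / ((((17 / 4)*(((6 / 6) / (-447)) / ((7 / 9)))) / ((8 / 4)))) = -127777.73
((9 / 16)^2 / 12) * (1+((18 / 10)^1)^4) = 0.30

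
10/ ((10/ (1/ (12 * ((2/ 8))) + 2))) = 7/ 3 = 2.33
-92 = -92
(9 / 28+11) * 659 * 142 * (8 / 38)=29664226 / 133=223039.29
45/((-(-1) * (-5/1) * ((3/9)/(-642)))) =17334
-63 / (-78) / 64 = 21 / 1664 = 0.01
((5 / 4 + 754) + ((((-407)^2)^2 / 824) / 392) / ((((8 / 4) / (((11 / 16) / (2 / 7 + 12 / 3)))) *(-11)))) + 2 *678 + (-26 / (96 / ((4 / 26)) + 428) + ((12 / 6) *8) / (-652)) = 2832907244315371 / 1899021250560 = 1491.77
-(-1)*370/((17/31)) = 11470/17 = 674.71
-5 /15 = -0.33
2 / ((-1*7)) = -2 / 7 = -0.29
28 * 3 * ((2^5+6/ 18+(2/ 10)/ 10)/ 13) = 67942/ 325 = 209.05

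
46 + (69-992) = -877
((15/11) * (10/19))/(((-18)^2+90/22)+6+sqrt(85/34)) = 220500/102640451 - 330 * sqrt(10)/102640451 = 0.00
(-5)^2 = 25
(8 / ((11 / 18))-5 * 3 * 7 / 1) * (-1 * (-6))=-6066 / 11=-551.45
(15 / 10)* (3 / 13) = 9 / 26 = 0.35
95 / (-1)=-95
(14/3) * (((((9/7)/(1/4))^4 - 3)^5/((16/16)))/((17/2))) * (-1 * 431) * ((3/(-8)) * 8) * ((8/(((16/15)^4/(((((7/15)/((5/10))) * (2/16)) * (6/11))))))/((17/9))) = 513845414438263217414929093951250913375/21203873086493971951616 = 24233563950425755.56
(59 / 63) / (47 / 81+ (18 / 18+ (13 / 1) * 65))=531 / 480011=0.00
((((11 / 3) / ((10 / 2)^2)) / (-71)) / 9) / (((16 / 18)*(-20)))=11 / 852000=0.00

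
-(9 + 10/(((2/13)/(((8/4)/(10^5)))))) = -90013/10000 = -9.00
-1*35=-35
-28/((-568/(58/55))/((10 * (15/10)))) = 0.78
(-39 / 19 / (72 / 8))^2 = 169 / 3249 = 0.05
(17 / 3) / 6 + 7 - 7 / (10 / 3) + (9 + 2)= 16.84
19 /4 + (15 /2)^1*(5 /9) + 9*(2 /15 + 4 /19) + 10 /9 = 44879 /3420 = 13.12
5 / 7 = 0.71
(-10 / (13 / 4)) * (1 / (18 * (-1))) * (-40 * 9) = -800 / 13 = -61.54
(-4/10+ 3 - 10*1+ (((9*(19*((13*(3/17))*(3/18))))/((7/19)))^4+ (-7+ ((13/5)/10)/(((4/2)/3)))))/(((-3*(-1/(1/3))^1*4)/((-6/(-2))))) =26521067594368140247/320854273600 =82657672.90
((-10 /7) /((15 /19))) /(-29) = 38 /609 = 0.06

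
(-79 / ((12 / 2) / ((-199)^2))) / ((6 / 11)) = -34413269 / 36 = -955924.14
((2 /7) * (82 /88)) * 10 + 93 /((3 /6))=14527 /77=188.66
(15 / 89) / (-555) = -0.00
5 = 5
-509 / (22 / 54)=-13743 / 11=-1249.36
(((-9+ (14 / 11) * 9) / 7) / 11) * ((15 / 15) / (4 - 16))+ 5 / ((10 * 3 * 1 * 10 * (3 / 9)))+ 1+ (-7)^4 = 2402.05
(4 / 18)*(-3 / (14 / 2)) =-0.10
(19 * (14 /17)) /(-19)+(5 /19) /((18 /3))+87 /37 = 112699 /71706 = 1.57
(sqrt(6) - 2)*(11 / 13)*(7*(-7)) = 1078 / 13 - 539*sqrt(6) / 13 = -18.64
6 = 6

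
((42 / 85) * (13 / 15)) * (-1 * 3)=-546 / 425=-1.28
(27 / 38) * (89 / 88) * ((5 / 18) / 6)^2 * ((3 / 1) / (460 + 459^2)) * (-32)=-2225 / 3177249768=-0.00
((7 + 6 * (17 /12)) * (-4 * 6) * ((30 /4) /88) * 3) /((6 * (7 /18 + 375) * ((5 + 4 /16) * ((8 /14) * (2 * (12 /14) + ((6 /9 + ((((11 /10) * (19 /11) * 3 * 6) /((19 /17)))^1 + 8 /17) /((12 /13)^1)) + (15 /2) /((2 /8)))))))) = -2490075 /11682494879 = -0.00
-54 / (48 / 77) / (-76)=1.14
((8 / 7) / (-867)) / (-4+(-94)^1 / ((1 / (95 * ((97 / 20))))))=16 / 525751401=0.00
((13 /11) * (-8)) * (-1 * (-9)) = -936 /11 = -85.09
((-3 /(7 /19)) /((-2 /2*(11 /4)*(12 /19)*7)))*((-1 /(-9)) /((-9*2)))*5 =-1805 /87318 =-0.02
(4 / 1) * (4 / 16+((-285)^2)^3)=2143527953062501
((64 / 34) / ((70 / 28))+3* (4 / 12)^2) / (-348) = -277 / 88740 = -0.00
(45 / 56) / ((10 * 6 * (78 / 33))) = 33 / 5824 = 0.01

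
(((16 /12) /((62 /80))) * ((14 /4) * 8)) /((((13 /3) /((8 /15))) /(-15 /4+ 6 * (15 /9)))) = 44800 /1209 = 37.06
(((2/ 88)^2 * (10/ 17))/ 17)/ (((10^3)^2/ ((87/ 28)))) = 87/ 1566611200000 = 0.00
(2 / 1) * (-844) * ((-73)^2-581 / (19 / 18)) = -153258584 / 19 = -8066241.26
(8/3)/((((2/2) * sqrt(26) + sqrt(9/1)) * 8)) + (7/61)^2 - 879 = -55605791/63257 + sqrt(26)/51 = -878.95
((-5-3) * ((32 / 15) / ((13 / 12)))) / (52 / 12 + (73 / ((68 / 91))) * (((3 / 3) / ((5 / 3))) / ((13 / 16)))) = -52224 / 253513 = -0.21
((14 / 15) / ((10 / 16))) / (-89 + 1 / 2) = -224 / 13275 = -0.02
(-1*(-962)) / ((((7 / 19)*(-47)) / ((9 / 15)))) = -54834 / 1645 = -33.33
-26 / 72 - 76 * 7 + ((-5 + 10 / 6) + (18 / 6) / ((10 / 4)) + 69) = -83789 / 180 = -465.49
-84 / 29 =-2.90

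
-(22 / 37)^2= -484 / 1369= -0.35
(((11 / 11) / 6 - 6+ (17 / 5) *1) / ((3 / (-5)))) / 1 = 73 / 18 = 4.06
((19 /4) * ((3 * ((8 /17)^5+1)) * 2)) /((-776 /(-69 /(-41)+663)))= -564113845125 /22587085156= -24.98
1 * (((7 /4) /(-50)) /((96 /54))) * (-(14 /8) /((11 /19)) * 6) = 25137 /70400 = 0.36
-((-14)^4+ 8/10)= -192084/5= -38416.80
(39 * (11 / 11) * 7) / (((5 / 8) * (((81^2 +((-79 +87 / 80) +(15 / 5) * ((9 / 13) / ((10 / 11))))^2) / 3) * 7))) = 202475520 / 13282672009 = 0.02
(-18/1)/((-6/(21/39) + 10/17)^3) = 15166431/990692608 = 0.02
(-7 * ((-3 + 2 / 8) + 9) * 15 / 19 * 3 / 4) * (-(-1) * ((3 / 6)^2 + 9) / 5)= -58275 / 1216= -47.92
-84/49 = -12/7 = -1.71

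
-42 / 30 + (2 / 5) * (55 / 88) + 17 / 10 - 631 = -12609 / 20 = -630.45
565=565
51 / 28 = 1.82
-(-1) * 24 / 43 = 24 / 43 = 0.56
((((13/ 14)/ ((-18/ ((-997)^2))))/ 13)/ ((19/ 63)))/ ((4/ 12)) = -2982027/ 76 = -39237.20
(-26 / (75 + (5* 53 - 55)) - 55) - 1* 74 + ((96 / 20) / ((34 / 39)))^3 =1323829649 / 35005125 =37.82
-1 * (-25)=25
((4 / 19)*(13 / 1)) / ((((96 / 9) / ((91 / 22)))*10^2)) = 3549 / 334400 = 0.01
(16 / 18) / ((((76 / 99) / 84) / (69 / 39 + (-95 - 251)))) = -8269800 / 247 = -33480.97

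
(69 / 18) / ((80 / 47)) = 2.25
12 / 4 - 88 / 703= 2.87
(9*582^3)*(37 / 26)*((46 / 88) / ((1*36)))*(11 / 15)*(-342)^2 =204399341867187 / 65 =3144605259495.18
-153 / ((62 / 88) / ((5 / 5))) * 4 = -26928 / 31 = -868.65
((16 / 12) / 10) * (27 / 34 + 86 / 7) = 3113 / 1785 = 1.74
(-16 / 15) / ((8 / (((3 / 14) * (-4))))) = 4 / 35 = 0.11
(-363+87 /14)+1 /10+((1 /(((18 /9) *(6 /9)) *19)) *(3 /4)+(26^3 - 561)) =177244779 /10640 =16658.34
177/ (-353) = -177/ 353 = -0.50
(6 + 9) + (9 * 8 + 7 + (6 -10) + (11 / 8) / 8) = 5771 / 64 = 90.17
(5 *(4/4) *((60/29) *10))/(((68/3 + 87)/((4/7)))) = 36000/66787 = 0.54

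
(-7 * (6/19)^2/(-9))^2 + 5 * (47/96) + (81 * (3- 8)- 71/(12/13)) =-1999490015/4170272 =-479.46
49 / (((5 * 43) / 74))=3626 / 215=16.87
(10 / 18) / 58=5 / 522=0.01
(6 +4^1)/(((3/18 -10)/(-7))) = 420/59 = 7.12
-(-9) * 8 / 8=9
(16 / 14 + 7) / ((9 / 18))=114 / 7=16.29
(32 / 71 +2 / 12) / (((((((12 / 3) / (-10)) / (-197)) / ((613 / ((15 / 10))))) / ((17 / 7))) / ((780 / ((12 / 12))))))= 350949580150 / 1491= 235378658.72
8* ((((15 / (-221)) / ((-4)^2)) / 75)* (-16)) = 0.01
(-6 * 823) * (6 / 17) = -29628 / 17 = -1742.82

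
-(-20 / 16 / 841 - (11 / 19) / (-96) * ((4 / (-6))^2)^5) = 15644837 / 11322527652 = 0.00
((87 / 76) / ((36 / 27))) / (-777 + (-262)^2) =261 / 20631568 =0.00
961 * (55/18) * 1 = 52855/18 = 2936.39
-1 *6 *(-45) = 270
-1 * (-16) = 16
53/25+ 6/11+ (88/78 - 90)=-924563/10725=-86.21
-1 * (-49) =49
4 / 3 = 1.33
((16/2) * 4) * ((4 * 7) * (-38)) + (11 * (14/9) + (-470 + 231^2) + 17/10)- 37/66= 9336319/495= 18861.25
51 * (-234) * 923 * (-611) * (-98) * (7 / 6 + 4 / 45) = -4140577891086 / 5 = -828115578217.20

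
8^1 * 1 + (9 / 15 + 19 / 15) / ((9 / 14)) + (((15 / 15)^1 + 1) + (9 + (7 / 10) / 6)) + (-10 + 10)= 11891 / 540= 22.02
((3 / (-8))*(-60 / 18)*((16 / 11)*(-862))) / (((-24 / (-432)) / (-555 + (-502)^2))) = -7093604880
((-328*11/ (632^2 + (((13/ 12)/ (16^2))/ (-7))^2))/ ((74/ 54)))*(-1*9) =405425727995904/ 6833990698801261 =0.06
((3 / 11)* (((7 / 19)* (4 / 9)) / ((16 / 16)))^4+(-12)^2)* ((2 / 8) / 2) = 56432458178 / 3135132297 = 18.00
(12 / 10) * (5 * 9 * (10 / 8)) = 135 / 2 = 67.50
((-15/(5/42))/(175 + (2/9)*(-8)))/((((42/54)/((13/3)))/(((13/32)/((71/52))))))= -533871/442756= -1.21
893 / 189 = 4.72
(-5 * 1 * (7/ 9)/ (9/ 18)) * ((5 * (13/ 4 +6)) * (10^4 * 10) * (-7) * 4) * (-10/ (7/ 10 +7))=-129500000000/ 99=-1308080808.08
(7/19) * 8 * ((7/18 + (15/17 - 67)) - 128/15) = -3181388/14535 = -218.88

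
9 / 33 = 3 / 11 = 0.27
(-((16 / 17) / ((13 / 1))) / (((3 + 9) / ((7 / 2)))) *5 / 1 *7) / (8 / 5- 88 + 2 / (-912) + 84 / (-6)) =372400 / 50590657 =0.01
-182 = -182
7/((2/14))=49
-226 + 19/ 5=-1111/ 5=-222.20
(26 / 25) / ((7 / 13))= 338 / 175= 1.93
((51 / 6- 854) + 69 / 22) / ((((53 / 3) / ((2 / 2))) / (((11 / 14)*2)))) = -27798 / 371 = -74.93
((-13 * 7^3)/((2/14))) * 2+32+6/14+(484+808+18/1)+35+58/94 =-20084777/329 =-61047.95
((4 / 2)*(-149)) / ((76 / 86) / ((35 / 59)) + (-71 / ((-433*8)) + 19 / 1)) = -1553569360 / 106926223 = -14.53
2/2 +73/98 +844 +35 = 880.74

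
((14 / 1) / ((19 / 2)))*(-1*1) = -28 / 19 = -1.47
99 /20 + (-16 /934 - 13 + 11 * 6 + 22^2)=5061653 /9340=541.93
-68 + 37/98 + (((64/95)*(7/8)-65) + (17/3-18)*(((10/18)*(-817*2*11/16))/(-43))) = -312742091/1005480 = -311.04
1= 1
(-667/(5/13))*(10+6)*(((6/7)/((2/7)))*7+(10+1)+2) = -4717024/5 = -943404.80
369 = 369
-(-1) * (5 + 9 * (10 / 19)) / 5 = 37 / 19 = 1.95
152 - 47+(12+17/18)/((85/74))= 88946/765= 116.27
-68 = -68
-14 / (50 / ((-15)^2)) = -63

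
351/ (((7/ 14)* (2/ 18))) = 6318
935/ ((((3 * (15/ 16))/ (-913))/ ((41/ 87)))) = -143039.00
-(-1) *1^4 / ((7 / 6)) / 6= 1 / 7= 0.14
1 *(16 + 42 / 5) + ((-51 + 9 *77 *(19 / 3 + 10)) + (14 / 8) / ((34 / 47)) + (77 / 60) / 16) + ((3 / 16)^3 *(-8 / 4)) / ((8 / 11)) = 47189110057 / 4177920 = 11294.88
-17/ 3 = -5.67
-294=-294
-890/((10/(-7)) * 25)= 623/25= 24.92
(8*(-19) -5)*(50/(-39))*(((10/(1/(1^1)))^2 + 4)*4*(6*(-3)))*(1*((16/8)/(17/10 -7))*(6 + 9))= 8531320.75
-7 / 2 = -3.50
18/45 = 2/5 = 0.40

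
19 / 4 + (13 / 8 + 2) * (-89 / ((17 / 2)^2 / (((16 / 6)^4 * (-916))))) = 19367938403 / 93636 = 206842.86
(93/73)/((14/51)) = 4743/1022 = 4.64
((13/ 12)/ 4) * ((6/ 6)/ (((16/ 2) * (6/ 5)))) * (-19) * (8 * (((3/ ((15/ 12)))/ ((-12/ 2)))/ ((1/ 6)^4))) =2223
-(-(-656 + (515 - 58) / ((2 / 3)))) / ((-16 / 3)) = -177 / 32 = -5.53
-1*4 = -4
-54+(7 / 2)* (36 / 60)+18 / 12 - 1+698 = 3233 / 5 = 646.60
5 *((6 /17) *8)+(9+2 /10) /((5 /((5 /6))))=3991 /255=15.65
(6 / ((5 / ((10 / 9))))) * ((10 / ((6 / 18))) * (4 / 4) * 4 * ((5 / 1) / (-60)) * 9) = -120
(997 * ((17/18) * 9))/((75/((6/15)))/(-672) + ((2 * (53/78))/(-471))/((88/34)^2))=-8438455849824/278260001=-30325.80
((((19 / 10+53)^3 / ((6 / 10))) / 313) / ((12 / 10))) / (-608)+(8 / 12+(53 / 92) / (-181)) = -103463500829 / 190136532480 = -0.54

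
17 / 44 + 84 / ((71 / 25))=93607 / 3124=29.96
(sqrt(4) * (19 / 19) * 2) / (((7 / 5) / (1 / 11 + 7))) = 1560 / 77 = 20.26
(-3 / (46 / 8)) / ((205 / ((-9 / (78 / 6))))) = 108 / 61295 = 0.00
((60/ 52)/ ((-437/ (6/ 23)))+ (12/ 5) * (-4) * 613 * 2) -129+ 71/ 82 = -637383427973/ 53571830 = -11897.73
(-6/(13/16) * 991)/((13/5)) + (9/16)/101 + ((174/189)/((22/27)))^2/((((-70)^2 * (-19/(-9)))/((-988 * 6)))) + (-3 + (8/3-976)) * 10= -74852064721551581/5950683538800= -12578.73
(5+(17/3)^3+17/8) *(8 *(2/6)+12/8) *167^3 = 4755619032725/1296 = 3669459130.19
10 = 10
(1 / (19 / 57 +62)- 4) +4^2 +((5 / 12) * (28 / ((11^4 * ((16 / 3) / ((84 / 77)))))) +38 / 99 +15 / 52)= 8129029199 / 640660878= 12.69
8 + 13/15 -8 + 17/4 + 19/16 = 1513/240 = 6.30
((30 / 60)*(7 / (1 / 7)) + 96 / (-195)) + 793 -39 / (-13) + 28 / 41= 4374281 / 5330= 820.69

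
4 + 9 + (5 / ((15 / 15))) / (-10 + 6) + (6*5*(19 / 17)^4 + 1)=19898091 / 334084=59.56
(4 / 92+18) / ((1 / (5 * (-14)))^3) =-142345000 / 23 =-6188913.04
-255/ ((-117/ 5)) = 10.90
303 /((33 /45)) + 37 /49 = 223112 /539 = 413.94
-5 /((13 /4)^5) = -5120 /371293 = -0.01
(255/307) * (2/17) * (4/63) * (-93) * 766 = -949840/2149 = -441.99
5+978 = 983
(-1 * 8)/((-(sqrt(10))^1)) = 4 * sqrt(10)/5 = 2.53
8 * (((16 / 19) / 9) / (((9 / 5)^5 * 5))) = 0.01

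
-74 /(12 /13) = -481 /6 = -80.17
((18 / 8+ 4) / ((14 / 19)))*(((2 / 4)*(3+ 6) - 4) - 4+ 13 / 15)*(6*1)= -7505 / 56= -134.02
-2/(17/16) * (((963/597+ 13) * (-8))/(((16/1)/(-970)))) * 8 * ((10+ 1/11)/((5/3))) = -646183.18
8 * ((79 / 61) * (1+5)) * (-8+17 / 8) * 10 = -222780 / 61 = -3652.13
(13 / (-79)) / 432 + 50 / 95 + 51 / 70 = 28471171 / 22695120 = 1.25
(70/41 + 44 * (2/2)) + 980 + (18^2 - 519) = 34059/41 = 830.71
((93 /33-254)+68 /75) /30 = -206477 /24750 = -8.34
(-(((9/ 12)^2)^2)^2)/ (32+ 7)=-2187/ 851968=-0.00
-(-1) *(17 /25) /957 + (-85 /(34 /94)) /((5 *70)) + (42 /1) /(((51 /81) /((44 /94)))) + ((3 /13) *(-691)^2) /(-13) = -381975744947117 /45228633450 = -8445.44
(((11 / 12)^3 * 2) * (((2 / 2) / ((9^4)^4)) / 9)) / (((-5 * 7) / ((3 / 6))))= -1331 / 1008635949195834093120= -0.00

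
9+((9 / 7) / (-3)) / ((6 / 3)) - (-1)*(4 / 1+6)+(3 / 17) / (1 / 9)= 4849 / 238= 20.37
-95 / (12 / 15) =-118.75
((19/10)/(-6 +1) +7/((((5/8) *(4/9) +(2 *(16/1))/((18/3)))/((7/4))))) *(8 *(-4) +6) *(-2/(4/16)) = 947024/2525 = 375.06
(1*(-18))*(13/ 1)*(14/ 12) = -273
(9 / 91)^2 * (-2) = -162 / 8281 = -0.02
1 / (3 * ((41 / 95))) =0.77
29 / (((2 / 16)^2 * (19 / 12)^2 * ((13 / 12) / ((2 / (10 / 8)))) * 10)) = 12828672 / 117325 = 109.34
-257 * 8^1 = -2056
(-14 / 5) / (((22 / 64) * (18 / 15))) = -224 / 33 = -6.79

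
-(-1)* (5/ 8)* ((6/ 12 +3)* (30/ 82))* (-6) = -1575/ 328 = -4.80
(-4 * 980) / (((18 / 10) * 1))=-19600 / 9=-2177.78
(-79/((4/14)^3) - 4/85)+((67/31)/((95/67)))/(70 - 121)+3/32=-16279254899/4806240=-3387.11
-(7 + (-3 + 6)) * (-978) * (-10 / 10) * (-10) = 97800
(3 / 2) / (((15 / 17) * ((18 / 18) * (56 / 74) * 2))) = 629 / 560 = 1.12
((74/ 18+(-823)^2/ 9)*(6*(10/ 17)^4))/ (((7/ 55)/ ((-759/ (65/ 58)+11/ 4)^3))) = -502359113784921273625525/ 3853408377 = -130367473321377.81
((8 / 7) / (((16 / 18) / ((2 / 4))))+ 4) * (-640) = -2971.43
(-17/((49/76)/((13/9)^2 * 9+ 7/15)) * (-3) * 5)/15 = 1118872/2205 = 507.42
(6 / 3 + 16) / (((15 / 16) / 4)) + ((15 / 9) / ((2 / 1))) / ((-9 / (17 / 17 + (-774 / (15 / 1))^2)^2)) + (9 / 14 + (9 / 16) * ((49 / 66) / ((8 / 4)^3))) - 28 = -43699146734101 / 66528000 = -656853.46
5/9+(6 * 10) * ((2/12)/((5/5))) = 95/9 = 10.56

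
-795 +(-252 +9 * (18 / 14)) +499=-3755 / 7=-536.43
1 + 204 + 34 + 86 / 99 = 23747 / 99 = 239.87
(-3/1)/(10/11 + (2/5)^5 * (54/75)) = -2578125/787586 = -3.27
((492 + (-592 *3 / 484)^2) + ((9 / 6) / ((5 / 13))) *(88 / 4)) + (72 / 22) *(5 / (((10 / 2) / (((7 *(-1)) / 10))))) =43115823 / 73205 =588.97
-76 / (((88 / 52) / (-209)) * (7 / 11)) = 103246 / 7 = 14749.43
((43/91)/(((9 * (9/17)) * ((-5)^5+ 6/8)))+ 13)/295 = 1197497107/27174039165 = 0.04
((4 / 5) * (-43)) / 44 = -43 / 55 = -0.78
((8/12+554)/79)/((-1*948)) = -416/56169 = -0.01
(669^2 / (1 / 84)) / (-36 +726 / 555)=-3477548970 / 3209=-1083686.19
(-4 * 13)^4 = 7311616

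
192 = 192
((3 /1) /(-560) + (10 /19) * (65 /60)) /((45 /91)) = 234377 /205200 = 1.14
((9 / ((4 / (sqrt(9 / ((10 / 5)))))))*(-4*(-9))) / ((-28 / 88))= -2673*sqrt(2) / 7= -540.03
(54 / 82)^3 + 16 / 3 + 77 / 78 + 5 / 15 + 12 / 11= 158289353 / 19711406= 8.03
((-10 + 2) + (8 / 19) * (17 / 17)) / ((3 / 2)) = -96 / 19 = -5.05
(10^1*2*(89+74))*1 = 3260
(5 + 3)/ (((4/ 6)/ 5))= 60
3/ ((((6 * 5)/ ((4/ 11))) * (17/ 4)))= 8/ 935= 0.01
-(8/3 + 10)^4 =-2085136/81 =-25742.42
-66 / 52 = -33 / 26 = -1.27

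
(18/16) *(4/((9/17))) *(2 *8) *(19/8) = 323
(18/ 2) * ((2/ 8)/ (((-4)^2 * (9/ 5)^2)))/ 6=25/ 3456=0.01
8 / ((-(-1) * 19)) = 8 / 19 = 0.42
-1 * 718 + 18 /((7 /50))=-4126 /7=-589.43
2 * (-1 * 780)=-1560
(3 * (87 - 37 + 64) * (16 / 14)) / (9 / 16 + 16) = 43776 / 1855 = 23.60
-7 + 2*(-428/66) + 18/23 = -14563/759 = -19.19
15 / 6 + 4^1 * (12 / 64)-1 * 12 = -35 / 4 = -8.75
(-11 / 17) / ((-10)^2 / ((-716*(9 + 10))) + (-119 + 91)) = 37411 / 1619301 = 0.02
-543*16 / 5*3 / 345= -8688 / 575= -15.11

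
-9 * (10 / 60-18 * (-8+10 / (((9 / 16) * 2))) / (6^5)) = -40 / 27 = -1.48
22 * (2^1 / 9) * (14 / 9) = 616 / 81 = 7.60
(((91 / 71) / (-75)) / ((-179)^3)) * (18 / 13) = 42 / 10180226725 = 0.00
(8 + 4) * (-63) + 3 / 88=-755.97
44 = 44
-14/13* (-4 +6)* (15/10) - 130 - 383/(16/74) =-198079/104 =-1904.61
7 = 7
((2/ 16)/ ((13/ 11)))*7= 77/ 104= 0.74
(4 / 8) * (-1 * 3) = -3 / 2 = -1.50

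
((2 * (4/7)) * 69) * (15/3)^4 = 345000/7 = 49285.71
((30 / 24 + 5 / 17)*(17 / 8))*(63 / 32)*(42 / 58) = 138915 / 29696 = 4.68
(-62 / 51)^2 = 3844 / 2601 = 1.48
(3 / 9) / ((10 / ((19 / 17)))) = 19 / 510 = 0.04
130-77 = 53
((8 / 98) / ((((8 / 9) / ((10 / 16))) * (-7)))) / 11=-45 / 60368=-0.00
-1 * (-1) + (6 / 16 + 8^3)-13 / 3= 12217 / 24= 509.04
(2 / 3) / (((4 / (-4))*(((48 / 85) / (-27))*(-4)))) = -255 / 32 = -7.97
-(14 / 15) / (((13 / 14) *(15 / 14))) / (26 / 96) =-43904 / 12675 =-3.46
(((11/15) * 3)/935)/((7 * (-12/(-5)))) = 1/7140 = 0.00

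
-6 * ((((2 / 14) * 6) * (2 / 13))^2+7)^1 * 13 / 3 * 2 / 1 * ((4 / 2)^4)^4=-15233449984 / 637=-23914364.18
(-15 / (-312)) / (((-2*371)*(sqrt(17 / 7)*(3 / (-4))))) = 5*sqrt(119) / 983892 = 0.00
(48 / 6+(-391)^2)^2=23375046321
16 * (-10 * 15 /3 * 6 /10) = -480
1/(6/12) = 2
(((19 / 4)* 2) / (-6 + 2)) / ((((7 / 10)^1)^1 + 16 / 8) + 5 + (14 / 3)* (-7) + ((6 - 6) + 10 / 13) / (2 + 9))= 40755 / 427228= 0.10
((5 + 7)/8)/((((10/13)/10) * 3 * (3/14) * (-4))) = -91/12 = -7.58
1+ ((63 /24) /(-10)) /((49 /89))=293 /560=0.52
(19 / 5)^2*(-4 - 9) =-4693 / 25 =-187.72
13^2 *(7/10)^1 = 1183/10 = 118.30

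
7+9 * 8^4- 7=36864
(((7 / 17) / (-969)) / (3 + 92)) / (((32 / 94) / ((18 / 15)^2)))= -987 / 52164500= -0.00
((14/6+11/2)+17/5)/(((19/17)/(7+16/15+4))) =1036949/8550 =121.28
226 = 226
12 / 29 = 0.41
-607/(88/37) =-22459/88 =-255.22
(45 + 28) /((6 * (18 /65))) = 4745 /108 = 43.94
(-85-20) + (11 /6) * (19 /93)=-58381 /558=-104.63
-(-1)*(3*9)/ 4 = 27/ 4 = 6.75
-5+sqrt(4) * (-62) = -129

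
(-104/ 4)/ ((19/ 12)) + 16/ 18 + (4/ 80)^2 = -1062229/ 68400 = -15.53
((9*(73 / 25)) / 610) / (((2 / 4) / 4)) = 2628 / 7625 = 0.34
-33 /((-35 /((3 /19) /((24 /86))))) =1419 /2660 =0.53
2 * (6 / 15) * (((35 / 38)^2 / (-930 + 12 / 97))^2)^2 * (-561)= -7455948405337589609375 / 23981434527127487122395622960128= -0.00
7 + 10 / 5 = 9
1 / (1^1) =1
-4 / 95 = -0.04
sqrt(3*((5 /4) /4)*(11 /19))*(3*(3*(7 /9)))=7*sqrt(3135) /76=5.16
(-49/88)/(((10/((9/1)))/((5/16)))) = -441/2816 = -0.16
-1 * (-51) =51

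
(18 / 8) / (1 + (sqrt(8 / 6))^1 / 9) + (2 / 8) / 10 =22109 / 9560 -81*sqrt(3) / 478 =2.02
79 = 79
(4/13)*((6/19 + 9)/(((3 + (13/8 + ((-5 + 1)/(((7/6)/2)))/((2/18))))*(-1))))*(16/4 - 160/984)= 6237952/32376019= 0.19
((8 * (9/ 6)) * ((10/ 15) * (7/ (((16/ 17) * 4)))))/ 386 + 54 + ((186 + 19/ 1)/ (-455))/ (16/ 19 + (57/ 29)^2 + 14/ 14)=691178217547/ 12809187664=53.96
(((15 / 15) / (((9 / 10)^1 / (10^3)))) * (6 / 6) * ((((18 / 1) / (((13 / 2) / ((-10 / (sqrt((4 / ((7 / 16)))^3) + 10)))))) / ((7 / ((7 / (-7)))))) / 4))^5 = -101922746767351562500000000000000000000 / 222640817047649966275582185693 + 40306743090320000000000000000000000000 * sqrt(7) / 222640817047649966275582185693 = 21194997.72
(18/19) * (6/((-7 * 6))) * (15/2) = -1.02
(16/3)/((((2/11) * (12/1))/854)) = 18788/9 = 2087.56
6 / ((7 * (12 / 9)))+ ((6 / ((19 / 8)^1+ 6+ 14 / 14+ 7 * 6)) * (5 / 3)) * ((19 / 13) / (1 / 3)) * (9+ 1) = 228829 / 24934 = 9.18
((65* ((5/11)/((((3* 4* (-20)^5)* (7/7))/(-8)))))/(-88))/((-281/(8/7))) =13/45697344000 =0.00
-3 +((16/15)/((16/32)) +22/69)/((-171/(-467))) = 24233/6555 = 3.70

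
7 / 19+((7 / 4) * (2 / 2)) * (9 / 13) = 1.58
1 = 1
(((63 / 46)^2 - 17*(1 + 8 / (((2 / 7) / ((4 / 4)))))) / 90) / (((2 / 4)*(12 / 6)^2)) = -1039219 / 380880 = -2.73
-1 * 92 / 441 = -92 / 441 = -0.21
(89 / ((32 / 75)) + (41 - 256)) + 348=10931 / 32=341.59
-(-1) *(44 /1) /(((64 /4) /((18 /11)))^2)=81 /176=0.46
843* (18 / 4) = 7587 / 2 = 3793.50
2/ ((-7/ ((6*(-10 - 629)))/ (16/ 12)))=10224/ 7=1460.57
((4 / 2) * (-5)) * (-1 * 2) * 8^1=160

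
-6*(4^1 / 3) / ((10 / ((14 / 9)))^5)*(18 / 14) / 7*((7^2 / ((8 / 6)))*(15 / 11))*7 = -235298 / 5011875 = -0.05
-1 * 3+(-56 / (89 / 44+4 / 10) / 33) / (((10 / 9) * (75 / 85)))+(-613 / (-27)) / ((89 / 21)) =3506416 / 2134665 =1.64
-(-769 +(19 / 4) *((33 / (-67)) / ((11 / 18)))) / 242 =103559 / 32428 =3.19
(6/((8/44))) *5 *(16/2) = 1320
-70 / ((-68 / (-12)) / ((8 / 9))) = -560 / 51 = -10.98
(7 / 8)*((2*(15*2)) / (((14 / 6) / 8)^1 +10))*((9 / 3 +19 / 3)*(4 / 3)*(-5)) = -78400 / 247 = -317.41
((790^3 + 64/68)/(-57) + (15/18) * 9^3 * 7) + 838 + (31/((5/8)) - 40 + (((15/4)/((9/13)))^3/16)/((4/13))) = -1543991452488637/178606080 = -8644674.65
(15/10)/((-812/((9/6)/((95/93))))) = -837/308560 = -0.00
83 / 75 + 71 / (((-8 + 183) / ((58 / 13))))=19907 / 6825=2.92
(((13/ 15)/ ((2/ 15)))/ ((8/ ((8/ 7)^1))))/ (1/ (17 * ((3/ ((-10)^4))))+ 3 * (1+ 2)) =663/ 146426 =0.00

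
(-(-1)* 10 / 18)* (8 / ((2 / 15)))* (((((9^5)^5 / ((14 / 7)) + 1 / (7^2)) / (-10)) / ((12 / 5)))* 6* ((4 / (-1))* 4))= 7035400279380155369948440600 / 147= 47859865846123505918016600.00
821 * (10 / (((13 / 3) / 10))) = 246300 / 13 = 18946.15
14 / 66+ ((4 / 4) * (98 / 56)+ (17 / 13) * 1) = 5611 / 1716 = 3.27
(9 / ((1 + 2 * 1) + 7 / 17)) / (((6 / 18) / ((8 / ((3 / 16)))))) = 9792 / 29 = 337.66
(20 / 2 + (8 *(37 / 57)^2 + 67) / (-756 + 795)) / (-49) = -1495745 / 6208839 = -0.24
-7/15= -0.47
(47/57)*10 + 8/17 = 8446/969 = 8.72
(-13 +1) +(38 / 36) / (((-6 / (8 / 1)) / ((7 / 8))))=-1429 / 108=-13.23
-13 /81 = -0.16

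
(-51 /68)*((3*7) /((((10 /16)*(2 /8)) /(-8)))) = 4032 /5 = 806.40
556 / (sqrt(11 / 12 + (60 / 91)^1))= 1112 *sqrt(469833) / 1721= 442.89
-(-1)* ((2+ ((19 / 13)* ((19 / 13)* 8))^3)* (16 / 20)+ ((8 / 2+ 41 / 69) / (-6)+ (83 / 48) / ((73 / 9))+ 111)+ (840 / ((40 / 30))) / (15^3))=4104.52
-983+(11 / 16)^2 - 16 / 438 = -55086461 / 56064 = -982.56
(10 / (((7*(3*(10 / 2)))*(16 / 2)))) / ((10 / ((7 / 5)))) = 1 / 600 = 0.00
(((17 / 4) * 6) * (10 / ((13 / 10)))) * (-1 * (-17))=43350 / 13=3334.62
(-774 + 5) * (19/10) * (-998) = 7290889/5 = 1458177.80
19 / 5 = 3.80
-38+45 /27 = -109 /3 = -36.33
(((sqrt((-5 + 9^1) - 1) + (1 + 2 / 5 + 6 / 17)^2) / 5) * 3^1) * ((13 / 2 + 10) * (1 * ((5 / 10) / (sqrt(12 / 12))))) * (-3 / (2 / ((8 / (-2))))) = 297 * sqrt(3) / 10 + 6593697 / 72250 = 142.70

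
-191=-191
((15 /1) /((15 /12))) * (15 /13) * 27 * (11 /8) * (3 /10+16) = 435699 /52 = 8378.83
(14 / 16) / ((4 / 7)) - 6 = -143 / 32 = -4.47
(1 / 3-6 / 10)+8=116 / 15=7.73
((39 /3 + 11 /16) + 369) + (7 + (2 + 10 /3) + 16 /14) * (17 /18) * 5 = 1349687 /3024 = 446.33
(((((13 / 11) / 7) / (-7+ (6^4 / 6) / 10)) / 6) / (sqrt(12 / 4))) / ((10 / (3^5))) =0.03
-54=-54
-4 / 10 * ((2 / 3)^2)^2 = -32 / 405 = -0.08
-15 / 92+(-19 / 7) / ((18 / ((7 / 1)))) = -1009 / 828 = -1.22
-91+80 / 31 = -2741 / 31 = -88.42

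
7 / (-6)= -7 / 6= -1.17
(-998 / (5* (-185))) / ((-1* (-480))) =0.00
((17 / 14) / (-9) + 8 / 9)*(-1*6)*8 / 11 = -760 / 231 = -3.29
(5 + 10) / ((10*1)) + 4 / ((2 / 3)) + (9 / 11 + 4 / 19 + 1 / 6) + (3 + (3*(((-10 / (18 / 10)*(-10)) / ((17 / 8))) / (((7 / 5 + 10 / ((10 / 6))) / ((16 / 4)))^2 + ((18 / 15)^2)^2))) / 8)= 2632164407 / 195276433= 13.48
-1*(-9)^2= -81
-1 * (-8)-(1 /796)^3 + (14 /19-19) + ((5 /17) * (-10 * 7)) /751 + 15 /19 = -1162399700805133 /122343714638528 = -9.50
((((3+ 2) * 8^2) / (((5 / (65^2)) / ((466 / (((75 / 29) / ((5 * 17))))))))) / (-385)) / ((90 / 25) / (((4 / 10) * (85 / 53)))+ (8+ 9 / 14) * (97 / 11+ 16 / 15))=-422423855360 / 3575341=-118149.25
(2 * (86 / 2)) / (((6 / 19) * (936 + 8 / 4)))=817 / 2814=0.29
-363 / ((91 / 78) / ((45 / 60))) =-233.36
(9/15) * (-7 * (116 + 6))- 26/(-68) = -87043/170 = -512.02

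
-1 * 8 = -8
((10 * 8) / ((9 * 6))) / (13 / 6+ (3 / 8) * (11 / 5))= 1600 / 3231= 0.50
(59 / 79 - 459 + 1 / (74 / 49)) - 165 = -3639667 / 5846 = -622.59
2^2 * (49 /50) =98 /25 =3.92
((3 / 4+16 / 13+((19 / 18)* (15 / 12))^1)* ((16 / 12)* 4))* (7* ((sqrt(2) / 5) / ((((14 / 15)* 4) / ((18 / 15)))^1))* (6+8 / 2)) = 3089* sqrt(2) / 39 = 112.01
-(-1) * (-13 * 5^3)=-1625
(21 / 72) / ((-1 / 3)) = -7 / 8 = -0.88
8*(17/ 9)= 15.11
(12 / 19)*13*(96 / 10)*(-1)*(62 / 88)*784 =-45497088 / 1045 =-43537.88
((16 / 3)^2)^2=65536 / 81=809.09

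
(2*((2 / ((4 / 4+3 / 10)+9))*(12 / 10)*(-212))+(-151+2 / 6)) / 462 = -5506 / 10197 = -0.54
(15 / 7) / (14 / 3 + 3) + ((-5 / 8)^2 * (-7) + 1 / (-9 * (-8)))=-226367 / 92736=-2.44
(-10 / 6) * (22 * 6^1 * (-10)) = 2200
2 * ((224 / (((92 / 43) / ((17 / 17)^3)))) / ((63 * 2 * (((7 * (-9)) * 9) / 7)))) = -344 / 16767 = -0.02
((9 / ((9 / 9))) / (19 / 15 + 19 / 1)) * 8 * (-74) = -4995 / 19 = -262.89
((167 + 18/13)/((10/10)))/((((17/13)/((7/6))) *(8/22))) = 168553/408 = 413.12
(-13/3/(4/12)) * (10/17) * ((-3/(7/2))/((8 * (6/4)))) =65/119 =0.55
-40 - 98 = -138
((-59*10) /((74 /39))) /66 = -4.71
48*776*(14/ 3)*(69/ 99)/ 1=3997952/ 33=121150.06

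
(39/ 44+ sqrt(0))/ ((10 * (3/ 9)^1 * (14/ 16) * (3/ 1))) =39/ 385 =0.10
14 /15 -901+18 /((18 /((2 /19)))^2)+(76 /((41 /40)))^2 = 125550927787 /27307845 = 4597.61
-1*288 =-288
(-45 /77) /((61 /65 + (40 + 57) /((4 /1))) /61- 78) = 237900 /31583629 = 0.01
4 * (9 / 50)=18 / 25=0.72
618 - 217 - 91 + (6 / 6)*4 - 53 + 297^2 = 88470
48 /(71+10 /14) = 168 /251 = 0.67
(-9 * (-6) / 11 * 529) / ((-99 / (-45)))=142830 / 121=1180.41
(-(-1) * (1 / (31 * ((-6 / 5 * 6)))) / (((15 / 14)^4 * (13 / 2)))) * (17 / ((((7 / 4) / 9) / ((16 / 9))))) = -0.08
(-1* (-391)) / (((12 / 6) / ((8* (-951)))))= -1487364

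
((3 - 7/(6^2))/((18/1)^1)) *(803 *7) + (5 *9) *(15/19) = 11224099/12312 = 911.64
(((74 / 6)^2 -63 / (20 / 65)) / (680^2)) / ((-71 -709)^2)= -379 / 2025533952000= -0.00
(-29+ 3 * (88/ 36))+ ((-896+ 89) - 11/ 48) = -39787/ 48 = -828.90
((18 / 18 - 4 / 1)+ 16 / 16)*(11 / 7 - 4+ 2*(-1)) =62 / 7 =8.86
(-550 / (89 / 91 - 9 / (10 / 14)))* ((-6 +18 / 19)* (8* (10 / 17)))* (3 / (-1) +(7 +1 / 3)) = -1041040000 / 213503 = -4876.00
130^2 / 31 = 16900 / 31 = 545.16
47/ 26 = 1.81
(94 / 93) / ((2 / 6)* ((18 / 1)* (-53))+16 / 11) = -517 / 161913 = -0.00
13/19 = 0.68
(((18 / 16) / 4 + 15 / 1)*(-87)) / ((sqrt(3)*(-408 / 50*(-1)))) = -118175*sqrt(3) / 2176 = -94.06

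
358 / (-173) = -358 / 173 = -2.07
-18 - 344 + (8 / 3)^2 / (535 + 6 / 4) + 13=-3370165 / 9657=-348.99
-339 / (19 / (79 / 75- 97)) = 813148 / 475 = 1711.89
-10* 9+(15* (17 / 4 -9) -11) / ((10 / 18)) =-4761 / 20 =-238.05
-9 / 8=-1.12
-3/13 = -0.23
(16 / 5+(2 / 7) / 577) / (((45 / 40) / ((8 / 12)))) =1034144 / 545265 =1.90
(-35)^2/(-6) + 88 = -697/6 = -116.17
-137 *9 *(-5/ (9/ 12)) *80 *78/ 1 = 51292800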